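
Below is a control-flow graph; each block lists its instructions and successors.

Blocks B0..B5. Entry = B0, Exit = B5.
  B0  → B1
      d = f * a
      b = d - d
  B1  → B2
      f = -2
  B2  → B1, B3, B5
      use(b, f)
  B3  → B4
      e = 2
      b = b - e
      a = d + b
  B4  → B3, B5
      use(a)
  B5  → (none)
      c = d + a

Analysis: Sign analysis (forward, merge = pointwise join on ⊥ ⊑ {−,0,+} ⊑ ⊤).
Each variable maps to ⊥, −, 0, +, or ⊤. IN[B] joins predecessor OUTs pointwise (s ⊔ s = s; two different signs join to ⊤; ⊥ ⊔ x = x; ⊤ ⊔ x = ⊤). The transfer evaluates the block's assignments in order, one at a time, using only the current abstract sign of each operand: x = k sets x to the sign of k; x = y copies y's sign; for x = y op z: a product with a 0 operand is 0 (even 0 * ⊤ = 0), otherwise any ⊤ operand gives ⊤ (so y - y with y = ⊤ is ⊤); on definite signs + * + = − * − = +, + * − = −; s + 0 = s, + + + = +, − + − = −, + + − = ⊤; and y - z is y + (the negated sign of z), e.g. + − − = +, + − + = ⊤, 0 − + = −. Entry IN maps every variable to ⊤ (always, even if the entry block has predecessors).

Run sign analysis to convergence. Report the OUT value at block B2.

Answer: {a: ⊤, b: ⊤, c: ⊤, d: ⊤, e: ⊤, f: -}

Derivation:
Fixpoint table:
  B0:   IN=(all ⊤)   OUT=(all ⊤)
  B1:   IN=(all ⊤)   OUT={f:-; rest ⊤}
  B2:   IN={f:-; rest ⊤}   OUT={f:-; rest ⊤}
  B3:   IN={f:-; rest ⊤}   OUT={e:+, f:-; rest ⊤}
  B4:   IN={e:+, f:-; rest ⊤}   OUT={e:+, f:-; rest ⊤}
  B5:   IN={f:-; rest ⊤}   OUT={f:-; rest ⊤}

Merge at B2: IN[B2] = OUT[B1] = {a: ⊤, b: ⊤, c: ⊤, d: ⊤, e: ⊤, f: -}
Applying B2's transfer function to that IN value gives OUT[B2] (row B2 above).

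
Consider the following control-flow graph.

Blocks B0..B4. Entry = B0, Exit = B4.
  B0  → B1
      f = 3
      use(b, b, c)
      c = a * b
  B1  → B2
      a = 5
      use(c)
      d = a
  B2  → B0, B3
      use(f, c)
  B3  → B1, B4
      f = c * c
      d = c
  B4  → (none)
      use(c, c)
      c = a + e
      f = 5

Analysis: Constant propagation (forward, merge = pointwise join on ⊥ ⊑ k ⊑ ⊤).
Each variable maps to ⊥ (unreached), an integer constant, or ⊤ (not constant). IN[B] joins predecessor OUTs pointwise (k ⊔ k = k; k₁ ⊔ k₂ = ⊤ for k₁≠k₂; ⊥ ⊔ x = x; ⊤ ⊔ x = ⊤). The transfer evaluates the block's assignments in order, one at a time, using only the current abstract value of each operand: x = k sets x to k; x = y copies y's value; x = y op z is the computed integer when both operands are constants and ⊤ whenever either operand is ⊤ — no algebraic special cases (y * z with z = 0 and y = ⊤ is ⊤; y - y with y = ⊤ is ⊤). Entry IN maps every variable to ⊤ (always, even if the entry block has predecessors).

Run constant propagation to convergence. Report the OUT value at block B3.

Answer: {a: 5, b: ⊤, c: ⊤, d: ⊤, e: ⊤, f: ⊤}

Trace:
Per-block solution:
  B0: | IN=(all ⊤) | OUT={f:3; rest ⊤}
  B1: | IN=(all ⊤) | OUT={a:5, d:5; rest ⊤}
  B2: | IN={a:5, d:5; rest ⊤} | OUT={a:5, d:5; rest ⊤}
  B3: | IN={a:5, d:5; rest ⊤} | OUT={a:5; rest ⊤}
  B4: | IN={a:5; rest ⊤} | OUT={a:5, f:5; rest ⊤}

Merge at B3: IN[B3] = OUT[B2] = {a: 5, b: ⊤, c: ⊤, d: 5, e: ⊤, f: ⊤}
Applying B3's transfer function to that IN value gives OUT[B3] (row B3 above).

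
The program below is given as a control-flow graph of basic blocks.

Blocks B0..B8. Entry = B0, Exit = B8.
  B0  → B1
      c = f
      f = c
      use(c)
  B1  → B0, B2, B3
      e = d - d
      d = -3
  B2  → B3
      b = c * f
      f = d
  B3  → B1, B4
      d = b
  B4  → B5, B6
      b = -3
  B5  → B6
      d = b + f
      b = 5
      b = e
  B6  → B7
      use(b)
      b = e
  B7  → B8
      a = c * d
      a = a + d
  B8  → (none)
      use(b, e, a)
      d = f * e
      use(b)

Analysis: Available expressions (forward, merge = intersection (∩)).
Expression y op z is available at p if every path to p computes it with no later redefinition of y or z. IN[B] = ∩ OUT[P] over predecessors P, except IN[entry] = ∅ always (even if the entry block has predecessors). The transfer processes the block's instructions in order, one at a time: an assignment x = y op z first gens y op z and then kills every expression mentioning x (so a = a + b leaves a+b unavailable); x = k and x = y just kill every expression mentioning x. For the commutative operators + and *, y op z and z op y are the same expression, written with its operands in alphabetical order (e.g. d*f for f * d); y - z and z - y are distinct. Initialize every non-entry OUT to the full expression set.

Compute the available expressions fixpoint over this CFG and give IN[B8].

Answer: {c*d}

Working:
Per-block solution:
  B0:   IN={}   OUT={}
  B1:   IN={}   OUT={}
  B2:   IN={}   OUT={}
  B3:   IN={}   OUT={}
  B4:   IN={}   OUT={}
  B5:   IN={}   OUT={}
  B6:   IN={}   OUT={}
  B7:   IN={}   OUT={c*d}
  B8:   IN={c*d}   OUT={e*f}

Merge at B8: IN[B8] = OUT[B7] = {c*d}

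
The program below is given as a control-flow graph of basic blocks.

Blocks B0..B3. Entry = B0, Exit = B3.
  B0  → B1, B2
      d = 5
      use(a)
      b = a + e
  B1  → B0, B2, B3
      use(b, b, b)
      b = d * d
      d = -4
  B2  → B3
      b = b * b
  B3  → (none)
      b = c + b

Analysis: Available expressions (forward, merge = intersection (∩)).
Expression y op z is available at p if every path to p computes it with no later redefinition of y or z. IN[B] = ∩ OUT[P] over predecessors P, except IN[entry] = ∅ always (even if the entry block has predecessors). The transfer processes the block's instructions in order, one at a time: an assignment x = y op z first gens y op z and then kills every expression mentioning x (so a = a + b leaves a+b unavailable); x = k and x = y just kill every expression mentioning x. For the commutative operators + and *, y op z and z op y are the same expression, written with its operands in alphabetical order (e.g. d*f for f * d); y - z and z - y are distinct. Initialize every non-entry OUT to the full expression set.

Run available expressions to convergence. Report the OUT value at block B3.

Answer: {a+e}

Working:
Fixpoint table:
  B0:  IN={}  OUT={a+e}
  B1:  IN={a+e}  OUT={a+e}
  B2:  IN={a+e}  OUT={a+e}
  B3:  IN={a+e}  OUT={a+e}

Merge at B3: IN[B3] = OUT[B1] ∩ OUT[B2] = {a+e}
Applying B3's transfer function to that IN value gives OUT[B3] (row B3 above).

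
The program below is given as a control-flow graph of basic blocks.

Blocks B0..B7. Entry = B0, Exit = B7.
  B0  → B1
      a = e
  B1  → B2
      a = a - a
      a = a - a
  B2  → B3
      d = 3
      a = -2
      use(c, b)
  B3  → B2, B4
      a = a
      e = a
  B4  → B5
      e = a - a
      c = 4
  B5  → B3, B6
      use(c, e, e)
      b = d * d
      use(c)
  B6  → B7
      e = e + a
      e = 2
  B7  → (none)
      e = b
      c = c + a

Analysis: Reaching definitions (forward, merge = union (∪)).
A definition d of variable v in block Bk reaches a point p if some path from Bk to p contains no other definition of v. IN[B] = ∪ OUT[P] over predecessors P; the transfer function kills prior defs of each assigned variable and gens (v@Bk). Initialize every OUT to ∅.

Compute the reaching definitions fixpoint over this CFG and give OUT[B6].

Fixpoint table:
  B0:   IN={}   OUT={a@B0}
  B1:   IN={a@B0}   OUT={a@B1}
  B2:   IN={a@B1, a@B3, b@B5, c@B4, d@B2, e@B3}   OUT={a@B2, b@B5, c@B4, d@B2, e@B3}
  B3:   IN={a@B2, a@B3, b@B5, c@B4, d@B2, e@B3, e@B4}   OUT={a@B3, b@B5, c@B4, d@B2, e@B3}
  B4:   IN={a@B3, b@B5, c@B4, d@B2, e@B3}   OUT={a@B3, b@B5, c@B4, d@B2, e@B4}
  B5:   IN={a@B3, b@B5, c@B4, d@B2, e@B4}   OUT={a@B3, b@B5, c@B4, d@B2, e@B4}
  B6:   IN={a@B3, b@B5, c@B4, d@B2, e@B4}   OUT={a@B3, b@B5, c@B4, d@B2, e@B6}
  B7:   IN={a@B3, b@B5, c@B4, d@B2, e@B6}   OUT={a@B3, b@B5, c@B7, d@B2, e@B7}

Merge at B6: IN[B6] = OUT[B5] = {a@B3, b@B5, c@B4, d@B2, e@B4}
Applying B6's transfer function to that IN value gives OUT[B6] (row B6 above).

Answer: {a@B3, b@B5, c@B4, d@B2, e@B6}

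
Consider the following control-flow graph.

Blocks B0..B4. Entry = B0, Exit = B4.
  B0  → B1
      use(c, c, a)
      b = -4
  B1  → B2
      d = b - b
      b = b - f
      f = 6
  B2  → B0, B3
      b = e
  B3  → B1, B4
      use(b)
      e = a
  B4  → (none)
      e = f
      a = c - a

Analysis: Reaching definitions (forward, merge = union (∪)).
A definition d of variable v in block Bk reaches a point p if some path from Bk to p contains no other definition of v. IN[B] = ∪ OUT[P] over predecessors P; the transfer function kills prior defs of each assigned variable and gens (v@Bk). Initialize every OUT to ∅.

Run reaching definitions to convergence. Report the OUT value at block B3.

Fixpoint table:
  B0:   IN={b@B2, d@B1, e@B3, f@B1}   OUT={b@B0, d@B1, e@B3, f@B1}
  B1:   IN={b@B0, b@B2, d@B1, e@B3, f@B1}   OUT={b@B1, d@B1, e@B3, f@B1}
  B2:   IN={b@B1, d@B1, e@B3, f@B1}   OUT={b@B2, d@B1, e@B3, f@B1}
  B3:   IN={b@B2, d@B1, e@B3, f@B1}   OUT={b@B2, d@B1, e@B3, f@B1}
  B4:   IN={b@B2, d@B1, e@B3, f@B1}   OUT={a@B4, b@B2, d@B1, e@B4, f@B1}

Merge at B3: IN[B3] = OUT[B2] = {b@B2, d@B1, e@B3, f@B1}
Applying B3's transfer function to that IN value gives OUT[B3] (row B3 above).

Answer: {b@B2, d@B1, e@B3, f@B1}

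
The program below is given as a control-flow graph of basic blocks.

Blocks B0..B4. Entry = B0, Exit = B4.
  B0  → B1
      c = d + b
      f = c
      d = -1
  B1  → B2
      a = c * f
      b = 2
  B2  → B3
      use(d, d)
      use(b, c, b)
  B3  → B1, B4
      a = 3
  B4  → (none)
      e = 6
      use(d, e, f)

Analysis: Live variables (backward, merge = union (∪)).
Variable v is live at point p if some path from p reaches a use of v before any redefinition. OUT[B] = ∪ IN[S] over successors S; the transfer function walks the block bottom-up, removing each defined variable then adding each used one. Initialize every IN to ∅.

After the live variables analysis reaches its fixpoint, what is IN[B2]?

Answer: {b, c, d, f}

Working:
Fixpoint table:
  B0:  IN={b, d}  OUT={c, d, f}
  B1:  IN={c, d, f}  OUT={b, c, d, f}
  B2:  IN={b, c, d, f}  OUT={c, d, f}
  B3:  IN={c, d, f}  OUT={c, d, f}
  B4:  IN={d, f}  OUT={}

Merge at B2: OUT[B2] = IN[B3] = {c, d, f}
Applying B2's transfer function to that OUT value gives IN[B2] (row B2 above).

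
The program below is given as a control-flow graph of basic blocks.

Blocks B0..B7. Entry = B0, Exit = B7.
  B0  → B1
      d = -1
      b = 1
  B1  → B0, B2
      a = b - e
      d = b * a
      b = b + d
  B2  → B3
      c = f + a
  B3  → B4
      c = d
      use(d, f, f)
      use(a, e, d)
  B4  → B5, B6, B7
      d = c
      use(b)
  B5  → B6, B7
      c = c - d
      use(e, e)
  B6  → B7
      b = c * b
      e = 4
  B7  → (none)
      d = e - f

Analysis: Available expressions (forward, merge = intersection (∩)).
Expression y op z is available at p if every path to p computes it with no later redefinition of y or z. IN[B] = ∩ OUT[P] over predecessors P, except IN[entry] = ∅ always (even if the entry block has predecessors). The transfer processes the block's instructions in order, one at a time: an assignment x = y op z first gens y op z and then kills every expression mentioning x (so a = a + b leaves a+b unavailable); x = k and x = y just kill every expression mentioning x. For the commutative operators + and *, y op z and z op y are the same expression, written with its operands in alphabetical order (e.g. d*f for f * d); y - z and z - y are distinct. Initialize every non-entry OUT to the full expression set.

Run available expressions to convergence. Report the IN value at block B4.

Answer: {a+f}

Derivation:
Fixpoint table:
  B0: | IN={} | OUT={}
  B1: | IN={} | OUT={}
  B2: | IN={} | OUT={a+f}
  B3: | IN={a+f} | OUT={a+f}
  B4: | IN={a+f} | OUT={a+f}
  B5: | IN={a+f} | OUT={a+f}
  B6: | IN={a+f} | OUT={a+f}
  B7: | IN={a+f} | OUT={a+f, e-f}

Merge at B4: IN[B4] = OUT[B3] = {a+f}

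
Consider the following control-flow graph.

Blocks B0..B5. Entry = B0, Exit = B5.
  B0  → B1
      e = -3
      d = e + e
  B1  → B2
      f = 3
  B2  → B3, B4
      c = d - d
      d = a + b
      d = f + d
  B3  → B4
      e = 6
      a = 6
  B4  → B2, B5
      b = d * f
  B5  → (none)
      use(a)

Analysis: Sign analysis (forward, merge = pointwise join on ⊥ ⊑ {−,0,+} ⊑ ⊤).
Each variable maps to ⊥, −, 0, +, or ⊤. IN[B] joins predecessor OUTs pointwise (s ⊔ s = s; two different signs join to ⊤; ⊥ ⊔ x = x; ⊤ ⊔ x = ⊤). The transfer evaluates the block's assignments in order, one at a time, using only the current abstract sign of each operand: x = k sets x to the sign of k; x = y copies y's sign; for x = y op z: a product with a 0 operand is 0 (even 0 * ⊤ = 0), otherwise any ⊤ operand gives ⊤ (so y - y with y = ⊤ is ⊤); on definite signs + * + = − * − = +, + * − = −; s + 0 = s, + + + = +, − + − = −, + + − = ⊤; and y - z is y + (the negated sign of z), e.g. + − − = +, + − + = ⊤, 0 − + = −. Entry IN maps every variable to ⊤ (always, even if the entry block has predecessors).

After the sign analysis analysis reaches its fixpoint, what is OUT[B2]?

Answer: {a: ⊤, b: ⊤, c: ⊤, d: ⊤, e: ⊤, f: +}

Derivation:
Fixpoint table:
  B0:  IN=(all ⊤)  OUT={d:-, e:-; rest ⊤}
  B1:  IN={d:-, e:-; rest ⊤}  OUT={d:-, e:-, f:+; rest ⊤}
  B2:  IN={f:+; rest ⊤}  OUT={f:+; rest ⊤}
  B3:  IN={f:+; rest ⊤}  OUT={a:+, e:+, f:+; rest ⊤}
  B4:  IN={f:+; rest ⊤}  OUT={f:+; rest ⊤}
  B5:  IN={f:+; rest ⊤}  OUT={f:+; rest ⊤}

Merge at B2: IN[B2] = OUT[B1] ⊔ OUT[B4] = {a: ⊤, b: ⊤, c: ⊤, d: ⊤, e: ⊤, f: +}
Applying B2's transfer function to that IN value gives OUT[B2] (row B2 above).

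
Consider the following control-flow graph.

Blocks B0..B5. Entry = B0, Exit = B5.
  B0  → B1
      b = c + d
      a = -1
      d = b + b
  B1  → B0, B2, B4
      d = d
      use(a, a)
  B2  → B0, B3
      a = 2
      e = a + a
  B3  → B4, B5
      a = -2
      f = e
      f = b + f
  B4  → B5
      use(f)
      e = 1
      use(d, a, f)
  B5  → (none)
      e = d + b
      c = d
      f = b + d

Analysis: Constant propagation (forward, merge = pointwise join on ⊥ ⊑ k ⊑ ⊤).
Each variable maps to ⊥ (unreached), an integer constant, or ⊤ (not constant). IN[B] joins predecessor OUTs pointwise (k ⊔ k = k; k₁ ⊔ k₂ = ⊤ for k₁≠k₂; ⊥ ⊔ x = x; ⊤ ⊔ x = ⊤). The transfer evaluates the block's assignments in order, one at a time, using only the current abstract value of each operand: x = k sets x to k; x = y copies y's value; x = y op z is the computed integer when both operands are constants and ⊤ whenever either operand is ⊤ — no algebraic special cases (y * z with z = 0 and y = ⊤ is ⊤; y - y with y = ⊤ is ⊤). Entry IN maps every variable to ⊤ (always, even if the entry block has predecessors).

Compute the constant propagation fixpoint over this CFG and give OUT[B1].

Per-block solution:
  B0:   IN=(all ⊤)   OUT={a:-1; rest ⊤}
  B1:   IN={a:-1; rest ⊤}   OUT={a:-1; rest ⊤}
  B2:   IN={a:-1; rest ⊤}   OUT={a:2, e:4; rest ⊤}
  B3:   IN={a:2, e:4; rest ⊤}   OUT={a:-2, e:4; rest ⊤}
  B4:   IN=(all ⊤)   OUT={e:1; rest ⊤}
  B5:   IN=(all ⊤)   OUT=(all ⊤)

Merge at B1: IN[B1] = OUT[B0] = {a: -1, b: ⊤, c: ⊤, d: ⊤, e: ⊤, f: ⊤}
Applying B1's transfer function to that IN value gives OUT[B1] (row B1 above).

Answer: {a: -1, b: ⊤, c: ⊤, d: ⊤, e: ⊤, f: ⊤}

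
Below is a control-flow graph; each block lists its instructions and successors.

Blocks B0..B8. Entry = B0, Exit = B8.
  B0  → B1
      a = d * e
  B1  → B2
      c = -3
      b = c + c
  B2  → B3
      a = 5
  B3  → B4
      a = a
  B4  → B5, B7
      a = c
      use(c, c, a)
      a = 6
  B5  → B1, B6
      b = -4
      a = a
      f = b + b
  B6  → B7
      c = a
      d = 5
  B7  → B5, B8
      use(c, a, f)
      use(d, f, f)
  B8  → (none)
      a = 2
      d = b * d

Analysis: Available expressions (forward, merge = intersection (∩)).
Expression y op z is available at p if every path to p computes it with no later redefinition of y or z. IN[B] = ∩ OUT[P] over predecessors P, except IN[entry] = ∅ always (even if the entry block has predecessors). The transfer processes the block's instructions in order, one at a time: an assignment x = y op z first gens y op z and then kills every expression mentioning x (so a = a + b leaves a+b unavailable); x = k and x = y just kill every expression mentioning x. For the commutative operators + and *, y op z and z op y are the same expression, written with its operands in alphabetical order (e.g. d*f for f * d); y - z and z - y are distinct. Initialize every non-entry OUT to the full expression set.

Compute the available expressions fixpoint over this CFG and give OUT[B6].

Answer: {b+b}

Derivation:
Per-block solution:
  B0: | IN={} | OUT={d*e}
  B1: | IN={} | OUT={c+c}
  B2: | IN={c+c} | OUT={c+c}
  B3: | IN={c+c} | OUT={c+c}
  B4: | IN={c+c} | OUT={c+c}
  B5: | IN={} | OUT={b+b}
  B6: | IN={b+b} | OUT={b+b}
  B7: | IN={} | OUT={}
  B8: | IN={} | OUT={}

Merge at B6: IN[B6] = OUT[B5] = {b+b}
Applying B6's transfer function to that IN value gives OUT[B6] (row B6 above).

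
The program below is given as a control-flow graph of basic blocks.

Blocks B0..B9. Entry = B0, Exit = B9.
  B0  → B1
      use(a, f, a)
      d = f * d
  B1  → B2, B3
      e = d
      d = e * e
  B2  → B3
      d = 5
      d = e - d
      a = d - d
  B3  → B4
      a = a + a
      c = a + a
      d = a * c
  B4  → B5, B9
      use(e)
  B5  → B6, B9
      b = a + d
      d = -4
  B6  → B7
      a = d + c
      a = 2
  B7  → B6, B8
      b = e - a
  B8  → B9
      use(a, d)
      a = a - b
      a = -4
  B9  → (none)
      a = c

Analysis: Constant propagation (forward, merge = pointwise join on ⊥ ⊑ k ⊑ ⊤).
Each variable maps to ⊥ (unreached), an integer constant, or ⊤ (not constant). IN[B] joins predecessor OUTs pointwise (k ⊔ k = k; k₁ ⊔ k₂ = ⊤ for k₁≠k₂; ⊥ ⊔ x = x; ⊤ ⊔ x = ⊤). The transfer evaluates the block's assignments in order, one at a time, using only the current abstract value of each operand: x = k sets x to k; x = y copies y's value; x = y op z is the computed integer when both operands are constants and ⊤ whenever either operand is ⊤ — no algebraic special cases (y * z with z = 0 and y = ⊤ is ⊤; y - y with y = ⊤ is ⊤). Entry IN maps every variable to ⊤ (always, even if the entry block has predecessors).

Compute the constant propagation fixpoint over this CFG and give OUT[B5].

Answer: {a: ⊤, b: ⊤, c: ⊤, d: -4, e: ⊤, f: ⊤}

Derivation:
Converged values:
  B0:  IN=(all ⊤)  OUT=(all ⊤)
  B1:  IN=(all ⊤)  OUT=(all ⊤)
  B2:  IN=(all ⊤)  OUT=(all ⊤)
  B3:  IN=(all ⊤)  OUT=(all ⊤)
  B4:  IN=(all ⊤)  OUT=(all ⊤)
  B5:  IN=(all ⊤)  OUT={d:-4; rest ⊤}
  B6:  IN={d:-4; rest ⊤}  OUT={a:2, d:-4; rest ⊤}
  B7:  IN={a:2, d:-4; rest ⊤}  OUT={a:2, d:-4; rest ⊤}
  B8:  IN={a:2, d:-4; rest ⊤}  OUT={a:-4, d:-4; rest ⊤}
  B9:  IN=(all ⊤)  OUT=(all ⊤)

Merge at B5: IN[B5] = OUT[B4] = {a: ⊤, b: ⊤, c: ⊤, d: ⊤, e: ⊤, f: ⊤}
Applying B5's transfer function to that IN value gives OUT[B5] (row B5 above).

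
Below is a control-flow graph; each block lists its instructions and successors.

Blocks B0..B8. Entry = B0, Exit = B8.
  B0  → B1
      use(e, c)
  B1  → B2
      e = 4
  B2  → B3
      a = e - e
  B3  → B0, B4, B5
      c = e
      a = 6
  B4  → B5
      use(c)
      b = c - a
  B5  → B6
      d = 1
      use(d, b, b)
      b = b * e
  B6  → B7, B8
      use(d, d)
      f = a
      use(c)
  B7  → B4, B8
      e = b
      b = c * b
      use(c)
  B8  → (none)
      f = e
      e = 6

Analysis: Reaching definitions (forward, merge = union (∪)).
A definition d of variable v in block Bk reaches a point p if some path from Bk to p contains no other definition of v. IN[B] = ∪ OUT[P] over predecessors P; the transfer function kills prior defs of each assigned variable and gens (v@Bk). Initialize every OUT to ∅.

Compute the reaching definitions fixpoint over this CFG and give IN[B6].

Per-block solution:
  B0:   IN={a@B3, c@B3, e@B1}   OUT={a@B3, c@B3, e@B1}
  B1:   IN={a@B3, c@B3, e@B1}   OUT={a@B3, c@B3, e@B1}
  B2:   IN={a@B3, c@B3, e@B1}   OUT={a@B2, c@B3, e@B1}
  B3:   IN={a@B2, c@B3, e@B1}   OUT={a@B3, c@B3, e@B1}
  B4:   IN={a@B3, b@B7, c@B3, d@B5, e@B1, e@B7, f@B6}   OUT={a@B3, b@B4, c@B3, d@B5, e@B1, e@B7, f@B6}
  B5:   IN={a@B3, b@B4, c@B3, d@B5, e@B1, e@B7, f@B6}   OUT={a@B3, b@B5, c@B3, d@B5, e@B1, e@B7, f@B6}
  B6:   IN={a@B3, b@B5, c@B3, d@B5, e@B1, e@B7, f@B6}   OUT={a@B3, b@B5, c@B3, d@B5, e@B1, e@B7, f@B6}
  B7:   IN={a@B3, b@B5, c@B3, d@B5, e@B1, e@B7, f@B6}   OUT={a@B3, b@B7, c@B3, d@B5, e@B7, f@B6}
  B8:   IN={a@B3, b@B5, b@B7, c@B3, d@B5, e@B1, e@B7, f@B6}   OUT={a@B3, b@B5, b@B7, c@B3, d@B5, e@B8, f@B8}

Merge at B6: IN[B6] = OUT[B5] = {a@B3, b@B5, c@B3, d@B5, e@B1, e@B7, f@B6}

Answer: {a@B3, b@B5, c@B3, d@B5, e@B1, e@B7, f@B6}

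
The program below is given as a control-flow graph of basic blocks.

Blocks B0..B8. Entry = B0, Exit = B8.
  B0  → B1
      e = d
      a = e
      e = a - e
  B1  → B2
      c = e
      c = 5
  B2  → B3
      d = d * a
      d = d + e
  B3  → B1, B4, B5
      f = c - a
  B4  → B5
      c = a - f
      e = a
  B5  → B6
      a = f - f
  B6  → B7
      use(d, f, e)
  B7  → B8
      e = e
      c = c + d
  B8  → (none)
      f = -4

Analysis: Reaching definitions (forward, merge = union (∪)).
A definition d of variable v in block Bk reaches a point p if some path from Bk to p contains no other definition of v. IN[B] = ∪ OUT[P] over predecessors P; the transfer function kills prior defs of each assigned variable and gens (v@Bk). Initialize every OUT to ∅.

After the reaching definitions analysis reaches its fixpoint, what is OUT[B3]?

Converged values:
  B0: | IN={} | OUT={a@B0, e@B0}
  B1: | IN={a@B0, c@B1, d@B2, e@B0, f@B3} | OUT={a@B0, c@B1, d@B2, e@B0, f@B3}
  B2: | IN={a@B0, c@B1, d@B2, e@B0, f@B3} | OUT={a@B0, c@B1, d@B2, e@B0, f@B3}
  B3: | IN={a@B0, c@B1, d@B2, e@B0, f@B3} | OUT={a@B0, c@B1, d@B2, e@B0, f@B3}
  B4: | IN={a@B0, c@B1, d@B2, e@B0, f@B3} | OUT={a@B0, c@B4, d@B2, e@B4, f@B3}
  B5: | IN={a@B0, c@B1, c@B4, d@B2, e@B0, e@B4, f@B3} | OUT={a@B5, c@B1, c@B4, d@B2, e@B0, e@B4, f@B3}
  B6: | IN={a@B5, c@B1, c@B4, d@B2, e@B0, e@B4, f@B3} | OUT={a@B5, c@B1, c@B4, d@B2, e@B0, e@B4, f@B3}
  B7: | IN={a@B5, c@B1, c@B4, d@B2, e@B0, e@B4, f@B3} | OUT={a@B5, c@B7, d@B2, e@B7, f@B3}
  B8: | IN={a@B5, c@B7, d@B2, e@B7, f@B3} | OUT={a@B5, c@B7, d@B2, e@B7, f@B8}

Merge at B3: IN[B3] = OUT[B2] = {a@B0, c@B1, d@B2, e@B0, f@B3}
Applying B3's transfer function to that IN value gives OUT[B3] (row B3 above).

Answer: {a@B0, c@B1, d@B2, e@B0, f@B3}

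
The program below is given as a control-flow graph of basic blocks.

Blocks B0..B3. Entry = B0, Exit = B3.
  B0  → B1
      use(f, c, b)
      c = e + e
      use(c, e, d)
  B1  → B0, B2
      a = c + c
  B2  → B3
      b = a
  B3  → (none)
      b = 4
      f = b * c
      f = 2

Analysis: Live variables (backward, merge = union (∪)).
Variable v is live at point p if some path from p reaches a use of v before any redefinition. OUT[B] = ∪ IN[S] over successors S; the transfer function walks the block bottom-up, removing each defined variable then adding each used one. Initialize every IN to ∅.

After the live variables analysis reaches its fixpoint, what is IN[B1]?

Answer: {b, c, d, e, f}

Working:
Converged values:
  B0: | IN={b, c, d, e, f} | OUT={b, c, d, e, f}
  B1: | IN={b, c, d, e, f} | OUT={a, b, c, d, e, f}
  B2: | IN={a, c} | OUT={c}
  B3: | IN={c} | OUT={}

Merge at B1: OUT[B1] = IN[B0] ⊔ IN[B2] = {a, b, c, d, e, f}
Applying B1's transfer function to that OUT value gives IN[B1] (row B1 above).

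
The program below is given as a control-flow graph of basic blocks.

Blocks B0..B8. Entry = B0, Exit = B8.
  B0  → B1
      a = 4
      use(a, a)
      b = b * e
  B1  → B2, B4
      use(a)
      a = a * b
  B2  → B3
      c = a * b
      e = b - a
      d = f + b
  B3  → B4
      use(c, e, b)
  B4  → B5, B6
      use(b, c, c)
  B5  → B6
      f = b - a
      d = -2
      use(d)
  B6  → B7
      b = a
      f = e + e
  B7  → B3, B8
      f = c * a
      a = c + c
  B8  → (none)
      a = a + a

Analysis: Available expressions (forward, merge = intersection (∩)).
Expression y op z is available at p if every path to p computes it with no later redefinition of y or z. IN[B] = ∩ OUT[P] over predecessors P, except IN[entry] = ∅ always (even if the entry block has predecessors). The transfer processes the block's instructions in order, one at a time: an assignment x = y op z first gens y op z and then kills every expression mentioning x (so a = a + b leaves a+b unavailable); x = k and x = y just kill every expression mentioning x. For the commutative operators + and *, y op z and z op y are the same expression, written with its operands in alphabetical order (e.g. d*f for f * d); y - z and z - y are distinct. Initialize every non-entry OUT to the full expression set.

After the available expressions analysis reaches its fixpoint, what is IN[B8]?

Per-block solution:
  B0:  IN={}  OUT={}
  B1:  IN={}  OUT={}
  B2:  IN={}  OUT={a*b, b+f, b-a}
  B3:  IN={}  OUT={}
  B4:  IN={}  OUT={}
  B5:  IN={}  OUT={b-a}
  B6:  IN={}  OUT={e+e}
  B7:  IN={e+e}  OUT={c+c, e+e}
  B8:  IN={c+c, e+e}  OUT={c+c, e+e}

Merge at B8: IN[B8] = OUT[B7] = {c+c, e+e}

Answer: {c+c, e+e}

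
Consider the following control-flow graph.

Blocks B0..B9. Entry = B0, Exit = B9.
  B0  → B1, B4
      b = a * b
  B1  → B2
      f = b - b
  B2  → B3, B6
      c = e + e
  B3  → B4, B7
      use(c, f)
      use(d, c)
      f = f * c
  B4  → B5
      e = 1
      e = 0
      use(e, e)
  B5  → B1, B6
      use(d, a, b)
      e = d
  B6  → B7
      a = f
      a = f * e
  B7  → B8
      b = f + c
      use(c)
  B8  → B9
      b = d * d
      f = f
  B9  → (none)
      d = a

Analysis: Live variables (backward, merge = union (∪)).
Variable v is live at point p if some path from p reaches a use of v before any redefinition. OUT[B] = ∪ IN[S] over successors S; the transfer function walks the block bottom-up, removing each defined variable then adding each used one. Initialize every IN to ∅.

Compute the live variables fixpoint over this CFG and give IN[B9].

Answer: {a}

Trace:
Converged values:
  B0:  IN={a, b, c, d, e, f}  OUT={a, b, c, d, e, f}
  B1:  IN={a, b, d, e}  OUT={a, b, d, e, f}
  B2:  IN={a, b, d, e, f}  OUT={a, b, c, d, e, f}
  B3:  IN={a, b, c, d, f}  OUT={a, b, c, d, f}
  B4:  IN={a, b, c, d, f}  OUT={a, b, c, d, f}
  B5:  IN={a, b, c, d, f}  OUT={a, b, c, d, e, f}
  B6:  IN={c, d, e, f}  OUT={a, c, d, f}
  B7:  IN={a, c, d, f}  OUT={a, d, f}
  B8:  IN={a, d, f}  OUT={a}
  B9:  IN={a}  OUT={}

B9 is the boundary node: OUT[B9] = {}
Applying B9's transfer function to that OUT value gives IN[B9] (row B9 above).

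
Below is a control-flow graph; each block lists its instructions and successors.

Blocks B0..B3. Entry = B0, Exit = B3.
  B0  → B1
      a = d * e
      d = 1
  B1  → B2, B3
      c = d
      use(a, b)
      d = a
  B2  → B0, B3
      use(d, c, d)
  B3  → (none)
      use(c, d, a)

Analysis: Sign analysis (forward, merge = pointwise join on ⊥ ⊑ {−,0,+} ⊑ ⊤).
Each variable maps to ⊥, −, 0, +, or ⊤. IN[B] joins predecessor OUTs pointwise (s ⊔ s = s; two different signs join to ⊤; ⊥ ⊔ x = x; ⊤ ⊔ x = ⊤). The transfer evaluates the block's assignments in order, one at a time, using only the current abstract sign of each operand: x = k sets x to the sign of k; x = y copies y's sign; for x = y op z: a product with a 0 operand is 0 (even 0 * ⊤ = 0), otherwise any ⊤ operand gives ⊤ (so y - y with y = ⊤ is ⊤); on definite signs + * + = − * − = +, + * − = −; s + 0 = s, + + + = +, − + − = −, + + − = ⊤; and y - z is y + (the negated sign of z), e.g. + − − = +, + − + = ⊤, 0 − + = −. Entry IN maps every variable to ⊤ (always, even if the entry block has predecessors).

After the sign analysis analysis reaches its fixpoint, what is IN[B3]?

Fixpoint table:
  B0:  IN=(all ⊤)  OUT={d:+; rest ⊤}
  B1:  IN={d:+; rest ⊤}  OUT={c:+; rest ⊤}
  B2:  IN={c:+; rest ⊤}  OUT={c:+; rest ⊤}
  B3:  IN={c:+; rest ⊤}  OUT={c:+; rest ⊤}

Merge at B3: IN[B3] = OUT[B1] ⊔ OUT[B2] = {a: ⊤, b: ⊤, c: +, d: ⊤, e: ⊤, f: ⊤}

Answer: {a: ⊤, b: ⊤, c: +, d: ⊤, e: ⊤, f: ⊤}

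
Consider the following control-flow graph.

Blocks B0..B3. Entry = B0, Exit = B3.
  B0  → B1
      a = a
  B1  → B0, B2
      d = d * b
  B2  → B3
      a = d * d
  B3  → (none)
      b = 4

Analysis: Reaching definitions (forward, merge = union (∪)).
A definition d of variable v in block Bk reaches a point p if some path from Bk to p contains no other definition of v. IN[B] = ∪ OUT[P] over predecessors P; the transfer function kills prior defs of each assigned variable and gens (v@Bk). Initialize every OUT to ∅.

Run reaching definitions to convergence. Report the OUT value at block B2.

Answer: {a@B2, d@B1}

Trace:
Converged values:
  B0:   IN={a@B0, d@B1}   OUT={a@B0, d@B1}
  B1:   IN={a@B0, d@B1}   OUT={a@B0, d@B1}
  B2:   IN={a@B0, d@B1}   OUT={a@B2, d@B1}
  B3:   IN={a@B2, d@B1}   OUT={a@B2, b@B3, d@B1}

Merge at B2: IN[B2] = OUT[B1] = {a@B0, d@B1}
Applying B2's transfer function to that IN value gives OUT[B2] (row B2 above).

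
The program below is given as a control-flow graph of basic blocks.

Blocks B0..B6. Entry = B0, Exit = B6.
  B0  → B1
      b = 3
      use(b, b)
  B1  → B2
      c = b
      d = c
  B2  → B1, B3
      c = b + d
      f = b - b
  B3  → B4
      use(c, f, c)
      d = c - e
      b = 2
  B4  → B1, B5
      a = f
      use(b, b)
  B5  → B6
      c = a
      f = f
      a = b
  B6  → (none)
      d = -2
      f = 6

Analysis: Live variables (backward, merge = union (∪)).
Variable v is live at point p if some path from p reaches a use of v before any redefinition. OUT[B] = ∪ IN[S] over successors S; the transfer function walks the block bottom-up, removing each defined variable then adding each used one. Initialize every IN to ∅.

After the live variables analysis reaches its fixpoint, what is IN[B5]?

Fixpoint table:
  B0: | IN={e} | OUT={b, e}
  B1: | IN={b, e} | OUT={b, d, e}
  B2: | IN={b, d, e} | OUT={b, c, e, f}
  B3: | IN={c, e, f} | OUT={b, e, f}
  B4: | IN={b, e, f} | OUT={a, b, e, f}
  B5: | IN={a, b, f} | OUT={}
  B6: | IN={} | OUT={}

Merge at B5: OUT[B5] = IN[B6] = {}
Applying B5's transfer function to that OUT value gives IN[B5] (row B5 above).

Answer: {a, b, f}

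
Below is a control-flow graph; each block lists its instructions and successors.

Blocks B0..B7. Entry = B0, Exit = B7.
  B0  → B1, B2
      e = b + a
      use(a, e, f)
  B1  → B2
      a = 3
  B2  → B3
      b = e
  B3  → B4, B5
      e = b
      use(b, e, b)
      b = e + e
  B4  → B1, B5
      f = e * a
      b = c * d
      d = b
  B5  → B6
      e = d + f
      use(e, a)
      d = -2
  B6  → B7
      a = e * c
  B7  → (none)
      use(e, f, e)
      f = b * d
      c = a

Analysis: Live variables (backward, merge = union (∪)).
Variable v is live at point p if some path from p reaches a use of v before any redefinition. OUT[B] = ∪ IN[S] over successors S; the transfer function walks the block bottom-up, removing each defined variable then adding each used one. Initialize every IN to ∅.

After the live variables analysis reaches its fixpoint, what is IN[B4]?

Answer: {a, c, d, e}

Trace:
Converged values:
  B0:  IN={a, b, c, d, f}  OUT={a, c, d, e, f}
  B1:  IN={c, d, e, f}  OUT={a, c, d, e, f}
  B2:  IN={a, c, d, e, f}  OUT={a, b, c, d, f}
  B3:  IN={a, b, c, d, f}  OUT={a, b, c, d, e, f}
  B4:  IN={a, c, d, e}  OUT={a, b, c, d, e, f}
  B5:  IN={a, b, c, d, f}  OUT={b, c, d, e, f}
  B6:  IN={b, c, d, e, f}  OUT={a, b, d, e, f}
  B7:  IN={a, b, d, e, f}  OUT={}

Merge at B4: OUT[B4] = IN[B1] ⊔ IN[B5] = {a, b, c, d, e, f}
Applying B4's transfer function to that OUT value gives IN[B4] (row B4 above).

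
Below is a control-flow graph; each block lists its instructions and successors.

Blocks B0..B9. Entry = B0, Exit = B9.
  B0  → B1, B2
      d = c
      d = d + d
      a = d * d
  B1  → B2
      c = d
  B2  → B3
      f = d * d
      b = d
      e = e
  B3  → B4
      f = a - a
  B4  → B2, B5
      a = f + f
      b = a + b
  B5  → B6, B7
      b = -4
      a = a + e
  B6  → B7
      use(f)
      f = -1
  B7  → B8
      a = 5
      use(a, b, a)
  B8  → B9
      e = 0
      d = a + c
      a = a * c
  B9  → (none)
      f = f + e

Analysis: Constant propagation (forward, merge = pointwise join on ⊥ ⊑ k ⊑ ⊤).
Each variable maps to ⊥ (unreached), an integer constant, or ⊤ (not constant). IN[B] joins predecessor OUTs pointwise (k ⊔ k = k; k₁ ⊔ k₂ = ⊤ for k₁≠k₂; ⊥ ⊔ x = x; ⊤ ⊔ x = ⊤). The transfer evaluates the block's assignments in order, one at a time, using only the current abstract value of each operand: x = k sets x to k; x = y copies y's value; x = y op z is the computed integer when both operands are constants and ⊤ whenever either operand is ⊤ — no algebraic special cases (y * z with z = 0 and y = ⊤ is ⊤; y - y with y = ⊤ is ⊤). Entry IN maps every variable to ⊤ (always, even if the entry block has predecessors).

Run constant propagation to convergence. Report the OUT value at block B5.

Fixpoint table:
  B0:  IN=(all ⊤)  OUT=(all ⊤)
  B1:  IN=(all ⊤)  OUT=(all ⊤)
  B2:  IN=(all ⊤)  OUT=(all ⊤)
  B3:  IN=(all ⊤)  OUT=(all ⊤)
  B4:  IN=(all ⊤)  OUT=(all ⊤)
  B5:  IN=(all ⊤)  OUT={b:-4; rest ⊤}
  B6:  IN={b:-4; rest ⊤}  OUT={b:-4, f:-1; rest ⊤}
  B7:  IN={b:-4; rest ⊤}  OUT={a:5, b:-4; rest ⊤}
  B8:  IN={a:5, b:-4; rest ⊤}  OUT={b:-4, e:0; rest ⊤}
  B9:  IN={b:-4, e:0; rest ⊤}  OUT={b:-4, e:0; rest ⊤}

Merge at B5: IN[B5] = OUT[B4] = {a: ⊤, b: ⊤, c: ⊤, d: ⊤, e: ⊤, f: ⊤}
Applying B5's transfer function to that IN value gives OUT[B5] (row B5 above).

Answer: {a: ⊤, b: -4, c: ⊤, d: ⊤, e: ⊤, f: ⊤}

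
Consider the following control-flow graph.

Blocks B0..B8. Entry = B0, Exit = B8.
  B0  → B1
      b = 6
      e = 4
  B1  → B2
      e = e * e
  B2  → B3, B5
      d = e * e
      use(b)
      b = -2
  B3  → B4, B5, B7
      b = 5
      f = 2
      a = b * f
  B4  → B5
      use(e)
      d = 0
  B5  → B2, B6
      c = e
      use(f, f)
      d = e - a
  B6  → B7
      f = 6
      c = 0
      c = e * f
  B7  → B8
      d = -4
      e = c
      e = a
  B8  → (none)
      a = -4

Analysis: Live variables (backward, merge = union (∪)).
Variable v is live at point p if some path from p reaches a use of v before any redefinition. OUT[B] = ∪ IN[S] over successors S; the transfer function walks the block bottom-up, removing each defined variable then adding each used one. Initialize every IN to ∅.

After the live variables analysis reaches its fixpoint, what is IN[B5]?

Per-block solution:
  B0:   IN={a, c, f}   OUT={a, b, c, e, f}
  B1:   IN={a, b, c, e, f}   OUT={a, b, c, e, f}
  B2:   IN={a, b, c, e, f}   OUT={a, b, c, e, f}
  B3:   IN={c, e}   OUT={a, b, c, e, f}
  B4:   IN={a, b, e, f}   OUT={a, b, e, f}
  B5:   IN={a, b, e, f}   OUT={a, b, c, e, f}
  B6:   IN={a, e}   OUT={a, c}
  B7:   IN={a, c}   OUT={}
  B8:   IN={}   OUT={}

Merge at B5: OUT[B5] = IN[B2] ⊔ IN[B6] = {a, b, c, e, f}
Applying B5's transfer function to that OUT value gives IN[B5] (row B5 above).

Answer: {a, b, e, f}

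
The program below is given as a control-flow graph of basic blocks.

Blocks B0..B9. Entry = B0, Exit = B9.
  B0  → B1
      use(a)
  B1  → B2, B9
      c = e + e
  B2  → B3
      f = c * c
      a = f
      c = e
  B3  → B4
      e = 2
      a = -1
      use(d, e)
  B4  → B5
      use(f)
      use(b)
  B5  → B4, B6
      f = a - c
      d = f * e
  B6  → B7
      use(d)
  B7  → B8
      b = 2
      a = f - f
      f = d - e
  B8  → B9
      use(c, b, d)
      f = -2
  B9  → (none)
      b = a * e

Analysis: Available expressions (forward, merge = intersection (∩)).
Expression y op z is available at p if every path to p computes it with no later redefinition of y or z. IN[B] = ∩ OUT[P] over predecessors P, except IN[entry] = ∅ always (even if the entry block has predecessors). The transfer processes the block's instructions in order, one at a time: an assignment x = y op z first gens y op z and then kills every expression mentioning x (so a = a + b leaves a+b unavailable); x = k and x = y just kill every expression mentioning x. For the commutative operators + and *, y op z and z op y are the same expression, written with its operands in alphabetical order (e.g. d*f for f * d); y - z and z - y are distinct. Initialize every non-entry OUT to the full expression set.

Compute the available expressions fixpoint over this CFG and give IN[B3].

Answer: {e+e}

Working:
Fixpoint table:
  B0: | IN={} | OUT={}
  B1: | IN={} | OUT={e+e}
  B2: | IN={e+e} | OUT={e+e}
  B3: | IN={e+e} | OUT={}
  B4: | IN={} | OUT={}
  B5: | IN={} | OUT={a-c, e*f}
  B6: | IN={a-c, e*f} | OUT={a-c, e*f}
  B7: | IN={a-c, e*f} | OUT={d-e}
  B8: | IN={d-e} | OUT={d-e}
  B9: | IN={} | OUT={a*e}

Merge at B3: IN[B3] = OUT[B2] = {e+e}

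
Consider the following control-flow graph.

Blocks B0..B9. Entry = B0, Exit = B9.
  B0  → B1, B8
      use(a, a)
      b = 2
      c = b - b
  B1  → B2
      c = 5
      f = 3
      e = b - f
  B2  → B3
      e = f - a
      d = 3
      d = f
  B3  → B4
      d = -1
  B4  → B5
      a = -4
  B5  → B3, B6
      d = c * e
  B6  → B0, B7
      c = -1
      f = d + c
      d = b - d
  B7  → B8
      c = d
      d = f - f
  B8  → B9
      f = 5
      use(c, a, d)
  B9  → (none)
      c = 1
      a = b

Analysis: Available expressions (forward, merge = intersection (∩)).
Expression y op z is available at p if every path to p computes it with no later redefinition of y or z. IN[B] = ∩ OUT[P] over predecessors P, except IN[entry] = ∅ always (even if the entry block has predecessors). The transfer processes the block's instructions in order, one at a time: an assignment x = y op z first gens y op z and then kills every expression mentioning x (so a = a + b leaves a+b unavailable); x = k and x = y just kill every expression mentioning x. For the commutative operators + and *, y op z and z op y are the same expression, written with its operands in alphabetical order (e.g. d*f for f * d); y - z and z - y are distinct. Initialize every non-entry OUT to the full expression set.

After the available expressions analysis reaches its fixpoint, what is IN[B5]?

Converged values:
  B0:  IN={}  OUT={b-b}
  B1:  IN={b-b}  OUT={b-b, b-f}
  B2:  IN={b-b, b-f}  OUT={b-b, b-f, f-a}
  B3:  IN={b-b, b-f}  OUT={b-b, b-f}
  B4:  IN={b-b, b-f}  OUT={b-b, b-f}
  B5:  IN={b-b, b-f}  OUT={b-b, b-f, c*e}
  B6:  IN={b-b, b-f, c*e}  OUT={b-b}
  B7:  IN={b-b}  OUT={b-b, f-f}
  B8:  IN={b-b}  OUT={b-b}
  B9:  IN={b-b}  OUT={b-b}

Merge at B5: IN[B5] = OUT[B4] = {b-b, b-f}

Answer: {b-b, b-f}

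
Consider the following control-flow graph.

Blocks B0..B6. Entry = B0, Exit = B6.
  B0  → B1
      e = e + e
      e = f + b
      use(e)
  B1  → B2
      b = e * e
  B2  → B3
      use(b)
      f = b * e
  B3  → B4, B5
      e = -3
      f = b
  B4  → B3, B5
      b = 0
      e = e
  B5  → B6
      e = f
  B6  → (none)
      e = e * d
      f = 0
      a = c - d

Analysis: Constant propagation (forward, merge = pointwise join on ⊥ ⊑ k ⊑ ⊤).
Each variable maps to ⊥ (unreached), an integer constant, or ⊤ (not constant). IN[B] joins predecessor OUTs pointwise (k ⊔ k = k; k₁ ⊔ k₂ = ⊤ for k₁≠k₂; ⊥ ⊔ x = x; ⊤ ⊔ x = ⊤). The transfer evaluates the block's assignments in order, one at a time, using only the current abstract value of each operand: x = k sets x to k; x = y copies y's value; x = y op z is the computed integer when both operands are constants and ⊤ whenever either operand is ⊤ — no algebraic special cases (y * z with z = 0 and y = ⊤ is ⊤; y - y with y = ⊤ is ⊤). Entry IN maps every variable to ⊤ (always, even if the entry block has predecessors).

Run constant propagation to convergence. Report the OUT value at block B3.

Answer: {a: ⊤, b: ⊤, c: ⊤, d: ⊤, e: -3, f: ⊤}

Trace:
Converged values:
  B0: | IN=(all ⊤) | OUT=(all ⊤)
  B1: | IN=(all ⊤) | OUT=(all ⊤)
  B2: | IN=(all ⊤) | OUT=(all ⊤)
  B3: | IN=(all ⊤) | OUT={e:-3; rest ⊤}
  B4: | IN={e:-3; rest ⊤} | OUT={b:0, e:-3; rest ⊤}
  B5: | IN={e:-3; rest ⊤} | OUT=(all ⊤)
  B6: | IN=(all ⊤) | OUT={f:0; rest ⊤}

Merge at B3: IN[B3] = OUT[B2] ⊔ OUT[B4] = {a: ⊤, b: ⊤, c: ⊤, d: ⊤, e: ⊤, f: ⊤}
Applying B3's transfer function to that IN value gives OUT[B3] (row B3 above).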